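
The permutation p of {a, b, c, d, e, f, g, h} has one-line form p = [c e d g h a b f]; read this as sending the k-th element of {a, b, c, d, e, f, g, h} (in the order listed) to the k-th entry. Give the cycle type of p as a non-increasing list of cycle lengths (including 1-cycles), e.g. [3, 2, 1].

The disjoint cycles are (a c d g b e h f), with lengths 8 in non-increasing order.

[8]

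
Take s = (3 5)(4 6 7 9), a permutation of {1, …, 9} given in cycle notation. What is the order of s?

4

The disjoint cycles have lengths 4, 2, 1, 1, 1.
The order of s is the least common multiple of its cycle lengths: lcm(4, 2) = 4.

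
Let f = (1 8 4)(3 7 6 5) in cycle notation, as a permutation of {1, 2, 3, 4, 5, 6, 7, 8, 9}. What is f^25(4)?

1

4 lies in the 3-cycle (1 8 4).
Since the cycle has length 3, f^25 acts on it the same as f^1 (25 mod 3 = 1).
Advancing 1 step from 4: 4 → 1.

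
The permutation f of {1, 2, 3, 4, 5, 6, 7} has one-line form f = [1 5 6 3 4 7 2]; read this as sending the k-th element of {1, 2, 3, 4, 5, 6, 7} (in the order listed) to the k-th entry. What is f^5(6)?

Tracing 6 → 7 → … returns to 6 after 6 steps, so 6 lies in a 6-cycle (2, 5, 4, 3, 6, 7).
Advancing 5 steps from 6: 6 → 7 → 2 → 5 → 4 → 3.

3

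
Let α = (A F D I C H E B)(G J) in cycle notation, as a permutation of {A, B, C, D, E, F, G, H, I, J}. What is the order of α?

8

The disjoint cycles have lengths 8, 2.
Since disjoint cycles commute, ord(α) = lcm(8, 2) = 8.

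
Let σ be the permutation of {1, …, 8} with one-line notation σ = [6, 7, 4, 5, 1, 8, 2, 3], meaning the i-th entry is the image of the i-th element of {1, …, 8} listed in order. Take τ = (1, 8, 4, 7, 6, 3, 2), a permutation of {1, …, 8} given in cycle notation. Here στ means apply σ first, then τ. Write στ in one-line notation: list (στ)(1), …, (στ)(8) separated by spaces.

For each element, apply σ then τ: 1 → 6 → 3; 2 → 7 → 6; 3 → 4 → 7; 4 → 5 → 5; 5 → 1 → 8; 6 → 8 → 4; 7 → 2 → 1; 8 → 3 → 2.
So στ in one-line form is 3 6 7 5 8 4 1 2.

3 6 7 5 8 4 1 2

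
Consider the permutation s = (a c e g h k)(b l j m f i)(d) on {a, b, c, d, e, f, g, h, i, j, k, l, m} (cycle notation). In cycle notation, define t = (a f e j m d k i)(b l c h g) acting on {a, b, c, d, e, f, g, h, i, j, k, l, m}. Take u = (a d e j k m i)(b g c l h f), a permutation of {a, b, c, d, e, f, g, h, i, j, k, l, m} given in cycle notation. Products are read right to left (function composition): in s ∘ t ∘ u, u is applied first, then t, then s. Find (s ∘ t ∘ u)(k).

d

(s ∘ t ∘ u)(k) = s(t(u(k))). u(k) = m, then t(m) = d, then s(d) = d, so the result is d.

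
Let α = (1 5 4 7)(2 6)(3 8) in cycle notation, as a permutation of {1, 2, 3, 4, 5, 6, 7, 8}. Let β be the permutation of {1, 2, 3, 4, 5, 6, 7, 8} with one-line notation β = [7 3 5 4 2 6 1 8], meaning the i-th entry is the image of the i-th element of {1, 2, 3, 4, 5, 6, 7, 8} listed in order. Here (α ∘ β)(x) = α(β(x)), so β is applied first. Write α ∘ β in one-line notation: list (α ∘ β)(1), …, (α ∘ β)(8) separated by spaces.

(α ∘ β)(x) = α(β(x)). Computing each image: α(β(1)) = α(7) = 1, α(β(2)) = α(3) = 8, α(β(3)) = α(5) = 4, α(β(4)) = α(4) = 7, α(β(5)) = α(2) = 6, α(β(6)) = α(6) = 2, α(β(7)) = α(1) = 5, α(β(8)) = α(8) = 3.
Hence α ∘ β = [1 8 4 7 6 2 5 3].

1 8 4 7 6 2 5 3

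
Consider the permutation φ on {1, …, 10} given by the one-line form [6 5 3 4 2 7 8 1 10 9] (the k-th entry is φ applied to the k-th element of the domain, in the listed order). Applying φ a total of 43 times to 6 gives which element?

Tracing 6 → 7 → … returns to 6 after 4 steps, so 6 lies in a 4-cycle (1 6 7 8).
Since the cycle has length 4, φ^43 acts on it the same as φ^3 (43 mod 4 = 3).
Stepping 3 places around the cycle: 6 → 7 → 8 → 1.

1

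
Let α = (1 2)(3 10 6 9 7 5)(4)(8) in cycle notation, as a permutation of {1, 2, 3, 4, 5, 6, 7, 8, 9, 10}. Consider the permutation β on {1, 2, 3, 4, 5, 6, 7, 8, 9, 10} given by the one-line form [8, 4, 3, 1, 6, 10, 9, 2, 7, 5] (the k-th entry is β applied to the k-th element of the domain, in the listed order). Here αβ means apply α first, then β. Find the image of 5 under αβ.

First apply α: α(5) = 3, then β(3) = 3. Thus (αβ)(5) = 3.

3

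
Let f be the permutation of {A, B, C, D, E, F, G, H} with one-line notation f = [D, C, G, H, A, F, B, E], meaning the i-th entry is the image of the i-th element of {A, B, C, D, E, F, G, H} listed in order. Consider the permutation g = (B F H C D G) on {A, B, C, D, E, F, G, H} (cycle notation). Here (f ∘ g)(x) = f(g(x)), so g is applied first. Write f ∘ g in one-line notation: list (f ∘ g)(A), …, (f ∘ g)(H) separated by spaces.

(f ∘ g)(x) = f(g(x)). Computing each image: f(g(A)) = f(A) = D, f(g(B)) = f(F) = F, f(g(C)) = f(D) = H, f(g(D)) = f(G) = B, f(g(E)) = f(E) = A, f(g(F)) = f(H) = E, f(g(G)) = f(B) = C, f(g(H)) = f(C) = G.
Hence f ∘ g = [D F H B A E C G].

D F H B A E C G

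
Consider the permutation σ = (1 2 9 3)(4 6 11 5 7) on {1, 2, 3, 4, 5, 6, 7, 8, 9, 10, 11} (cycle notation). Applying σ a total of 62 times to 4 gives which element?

11

4 lies in the 5-cycle (4 6 11 5 7).
Powers repeat with period 5 on this cycle, and 62 mod 5 = 2, so σ^62(4) = σ^2(4).
Stepping 2 places around the cycle: 4 → 6 → 11.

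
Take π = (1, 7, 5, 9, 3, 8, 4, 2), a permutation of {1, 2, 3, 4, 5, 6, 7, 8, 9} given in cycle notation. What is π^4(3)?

3 lies in the 8-cycle (1, 7, 5, 9, 3, 8, 4, 2).
Stepping 4 places around the cycle: 3 → 8 → 4 → 2 → 1.

1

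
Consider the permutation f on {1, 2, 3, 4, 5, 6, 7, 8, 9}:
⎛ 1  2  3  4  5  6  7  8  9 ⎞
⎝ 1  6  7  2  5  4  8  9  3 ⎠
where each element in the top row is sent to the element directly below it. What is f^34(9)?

7

Tracing 9 → 3 → … returns to 9 after 4 steps, so 9 lies in a 4-cycle (3, 7, 8, 9).
Since the cycle has length 4, f^34 acts on it the same as f^2 (34 mod 4 = 2).
Advancing 2 steps from 9: 9 → 3 → 7.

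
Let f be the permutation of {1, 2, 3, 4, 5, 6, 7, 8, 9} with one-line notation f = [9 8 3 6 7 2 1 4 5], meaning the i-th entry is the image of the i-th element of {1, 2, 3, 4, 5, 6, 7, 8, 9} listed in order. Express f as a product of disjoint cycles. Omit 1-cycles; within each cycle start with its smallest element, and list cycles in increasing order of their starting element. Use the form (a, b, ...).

(1, 9, 5, 7)(2, 8, 4, 6)

From 1: 1 → 9 → 5 → 7 → 1, closing the cycle (1, 9, 5, 7).
Continuing from each remaining unvisited element yields (1, 9, 5, 7)(2, 8, 4, 6).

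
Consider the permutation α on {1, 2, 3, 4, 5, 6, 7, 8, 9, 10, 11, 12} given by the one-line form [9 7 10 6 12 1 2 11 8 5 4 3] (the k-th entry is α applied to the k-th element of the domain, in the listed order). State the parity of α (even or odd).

odd

In disjoint-cycle form the cycle lengths are 6, 4, 2.
A cycle is odd iff its length is even; α has 3 even-length cycles, so sgn(α) = (−1)^3 and α is odd.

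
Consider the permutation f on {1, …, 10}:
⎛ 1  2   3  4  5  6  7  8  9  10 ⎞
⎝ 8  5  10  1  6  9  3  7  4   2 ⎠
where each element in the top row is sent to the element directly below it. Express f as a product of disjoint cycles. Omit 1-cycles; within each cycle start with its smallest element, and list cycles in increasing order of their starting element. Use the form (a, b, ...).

(1, 8, 7, 3, 10, 2, 5, 6, 9, 4)

Start at 1 and follow images: 1 → 8 → 7 → 3 → 10 → 2 → 5 → 6 → 9 → 4 → 1, giving the cycle (1, 8, 7, 3, 10, 2, 5, 6, 9, 4).
Continuing from each remaining unvisited element yields (1, 8, 7, 3, 10, 2, 5, 6, 9, 4).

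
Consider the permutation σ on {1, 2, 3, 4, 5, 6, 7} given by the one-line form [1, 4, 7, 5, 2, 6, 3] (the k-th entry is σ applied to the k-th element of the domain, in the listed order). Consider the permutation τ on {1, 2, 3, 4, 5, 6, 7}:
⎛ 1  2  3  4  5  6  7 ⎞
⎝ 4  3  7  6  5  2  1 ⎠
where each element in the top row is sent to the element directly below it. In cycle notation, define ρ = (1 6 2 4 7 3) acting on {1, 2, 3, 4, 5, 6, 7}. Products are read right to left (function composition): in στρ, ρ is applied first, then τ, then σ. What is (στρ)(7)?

Chase 7: ρ(7) = 3; τ(3) = 7; σ(7) = 3. Hence (στρ)(7) = 3.

3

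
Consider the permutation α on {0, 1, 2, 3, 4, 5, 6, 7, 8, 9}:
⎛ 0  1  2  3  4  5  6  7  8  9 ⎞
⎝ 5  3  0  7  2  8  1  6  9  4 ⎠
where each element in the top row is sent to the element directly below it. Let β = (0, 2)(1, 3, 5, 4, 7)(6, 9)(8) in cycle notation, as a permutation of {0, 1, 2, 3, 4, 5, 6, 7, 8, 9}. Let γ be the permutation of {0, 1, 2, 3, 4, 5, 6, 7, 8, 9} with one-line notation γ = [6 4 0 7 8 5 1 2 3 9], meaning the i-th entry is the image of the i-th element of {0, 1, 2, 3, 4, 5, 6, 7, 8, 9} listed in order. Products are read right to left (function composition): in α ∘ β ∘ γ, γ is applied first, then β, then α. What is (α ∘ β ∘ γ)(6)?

7

Chase 6: γ(6) = 1; β(1) = 3; α(3) = 7. Hence (α ∘ β ∘ γ)(6) = 7.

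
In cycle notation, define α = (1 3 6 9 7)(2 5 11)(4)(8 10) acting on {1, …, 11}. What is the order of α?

The cycle type of α is (5, 3, 2, 1).
The order of α is the least common multiple of its cycle lengths: lcm(5, 3, 2) = 30.

30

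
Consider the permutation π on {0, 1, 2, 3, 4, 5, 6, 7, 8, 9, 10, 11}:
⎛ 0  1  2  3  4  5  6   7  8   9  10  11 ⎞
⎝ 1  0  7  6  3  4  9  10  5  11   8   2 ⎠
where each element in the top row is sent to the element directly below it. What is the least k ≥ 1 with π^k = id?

Decomposing into disjoint cycles gives cycle lengths 10, 2.
The order of π is the least common multiple of its cycle lengths: lcm(10, 2) = 10.

10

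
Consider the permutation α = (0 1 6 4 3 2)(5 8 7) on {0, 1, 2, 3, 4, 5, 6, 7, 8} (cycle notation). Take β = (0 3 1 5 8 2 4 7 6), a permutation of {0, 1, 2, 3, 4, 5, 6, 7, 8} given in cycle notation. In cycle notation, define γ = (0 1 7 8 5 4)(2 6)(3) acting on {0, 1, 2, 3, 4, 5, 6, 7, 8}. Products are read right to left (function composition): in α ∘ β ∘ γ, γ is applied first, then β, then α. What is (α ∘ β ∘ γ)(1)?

Apply the permutations in order: γ(1) = 7, then β(7) = 6, then α(6) = 4. So (α ∘ β ∘ γ)(1) = 4.

4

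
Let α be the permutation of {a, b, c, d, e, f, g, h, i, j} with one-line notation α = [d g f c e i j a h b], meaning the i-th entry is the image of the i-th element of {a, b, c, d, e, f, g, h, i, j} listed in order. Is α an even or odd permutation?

odd

In disjoint-cycle form the cycle lengths are 6, 3, 1.
A cycle of length ℓ contributes ℓ−1 transpositions, so α is a product of 5 + 2 = 7 transpositions — odd.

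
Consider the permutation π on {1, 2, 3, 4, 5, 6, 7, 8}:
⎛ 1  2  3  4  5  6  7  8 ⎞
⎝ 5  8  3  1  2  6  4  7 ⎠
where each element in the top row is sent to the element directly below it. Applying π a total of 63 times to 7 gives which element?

5

Tracing 7 → 4 → … returns to 7 after 6 steps, so 7 lies in a 6-cycle (1 5 2 8 7 4).
Since the cycle has length 6, π^63 acts on it the same as π^3 (63 mod 6 = 3).
Advancing 3 steps from 7: 7 → 4 → 1 → 5.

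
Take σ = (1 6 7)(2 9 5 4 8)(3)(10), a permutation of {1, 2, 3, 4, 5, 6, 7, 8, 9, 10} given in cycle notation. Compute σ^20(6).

6 lies in the 3-cycle (1 6 7).
Powers repeat with period 3 on this cycle, and 20 mod 3 = 2, so σ^20(6) = σ^2(6).
Stepping 2 places around the cycle: 6 → 7 → 1.

1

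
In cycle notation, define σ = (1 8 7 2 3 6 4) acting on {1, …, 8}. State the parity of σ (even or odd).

The cycle lengths are 7, 1.
A cycle of length ℓ contributes ℓ−1 transpositions, so σ is a product of 6 transpositions — even.

even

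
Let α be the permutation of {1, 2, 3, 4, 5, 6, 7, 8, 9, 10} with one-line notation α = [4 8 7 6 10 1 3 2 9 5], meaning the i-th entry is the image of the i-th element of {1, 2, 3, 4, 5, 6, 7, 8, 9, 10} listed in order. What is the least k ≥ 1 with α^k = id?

Writing α as disjoint cycles, the cycle lengths are 3, 2, 2, 2, 1.
The order is lcm(3, 2, 2, 2) = 6.

6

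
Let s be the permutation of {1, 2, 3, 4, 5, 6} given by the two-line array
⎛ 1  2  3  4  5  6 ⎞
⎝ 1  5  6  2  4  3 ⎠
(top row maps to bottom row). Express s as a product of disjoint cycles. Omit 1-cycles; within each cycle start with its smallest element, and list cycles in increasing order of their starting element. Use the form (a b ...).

(2 5 4)(3 6)

Iterating s from 2 gives 2 → 5 → 4 → 2; that is the 3-cycle (2 5 4).
Repeating from the next unused element and collecting all non-trivial cycles gives (2 5 4)(3 6).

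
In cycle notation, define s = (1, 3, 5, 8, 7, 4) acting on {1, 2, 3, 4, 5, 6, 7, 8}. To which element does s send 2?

2 does not appear in any cycle of s, so it is a fixed point: s(2) = 2.

2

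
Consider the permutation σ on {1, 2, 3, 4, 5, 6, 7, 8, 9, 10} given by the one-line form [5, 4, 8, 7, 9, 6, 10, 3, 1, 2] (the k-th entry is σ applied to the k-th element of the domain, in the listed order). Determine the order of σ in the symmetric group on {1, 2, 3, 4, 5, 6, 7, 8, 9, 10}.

12

Decomposing into disjoint cycles gives cycle lengths 4, 3, 2, 1.
Since disjoint cycles commute, ord(σ) = lcm(4, 3, 2) = 12.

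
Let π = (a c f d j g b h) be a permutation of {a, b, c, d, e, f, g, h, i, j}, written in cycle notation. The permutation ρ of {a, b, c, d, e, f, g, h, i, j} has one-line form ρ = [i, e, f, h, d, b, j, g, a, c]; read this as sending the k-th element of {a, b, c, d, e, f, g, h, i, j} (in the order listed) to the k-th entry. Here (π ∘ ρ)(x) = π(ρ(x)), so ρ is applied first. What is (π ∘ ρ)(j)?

f

(π ∘ ρ)(j) = π(ρ(j)). ρ(j) = c, then π(c) = f. So (π ∘ ρ)(j) = f.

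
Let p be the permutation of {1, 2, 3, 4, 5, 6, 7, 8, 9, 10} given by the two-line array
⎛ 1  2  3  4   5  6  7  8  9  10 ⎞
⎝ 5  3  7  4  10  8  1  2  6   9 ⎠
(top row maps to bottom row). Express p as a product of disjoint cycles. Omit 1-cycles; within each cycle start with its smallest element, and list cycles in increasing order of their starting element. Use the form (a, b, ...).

Iterating p from 1 gives 1 → 5 → 10 → 9 → 6 → 8 → 2 → 3 → 7 → 1; that is the 9-cycle (1, 5, 10, 9, 6, 8, 2, 3, 7).
Repeating from the next unused element and collecting all non-trivial cycles gives (1, 5, 10, 9, 6, 8, 2, 3, 7).

(1, 5, 10, 9, 6, 8, 2, 3, 7)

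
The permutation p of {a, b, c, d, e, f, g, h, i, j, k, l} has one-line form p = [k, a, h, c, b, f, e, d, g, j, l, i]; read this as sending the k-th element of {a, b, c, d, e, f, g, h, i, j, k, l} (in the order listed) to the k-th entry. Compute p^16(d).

Tracing d → c → … returns to d after 3 steps, so d lies in a 3-cycle (c h d).
Powers repeat with period 3 on this cycle, and 16 mod 3 = 1, so p^16(d) = p^1(d).
Advancing 1 step from d: d → c.

c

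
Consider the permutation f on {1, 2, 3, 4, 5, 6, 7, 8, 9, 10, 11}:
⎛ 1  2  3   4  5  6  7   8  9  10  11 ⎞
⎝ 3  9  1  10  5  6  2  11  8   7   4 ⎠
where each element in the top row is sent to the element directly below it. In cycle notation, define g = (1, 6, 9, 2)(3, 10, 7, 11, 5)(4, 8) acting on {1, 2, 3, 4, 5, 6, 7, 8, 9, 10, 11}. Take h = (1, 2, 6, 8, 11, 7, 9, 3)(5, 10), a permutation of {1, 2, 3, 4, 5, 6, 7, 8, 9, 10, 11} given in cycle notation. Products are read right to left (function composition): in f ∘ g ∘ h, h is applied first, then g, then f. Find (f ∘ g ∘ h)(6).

(f ∘ g ∘ h)(6) = f(g(h(6))). h(6) = 8, then g(8) = 4, then f(4) = 10, so the result is 10.

10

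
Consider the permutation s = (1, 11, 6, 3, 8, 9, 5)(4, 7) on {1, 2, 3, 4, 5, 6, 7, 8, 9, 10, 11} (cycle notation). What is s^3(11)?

11 lies in the 7-cycle (1, 11, 6, 3, 8, 9, 5).
Advancing 3 steps from 11: 11 → 6 → 3 → 8.

8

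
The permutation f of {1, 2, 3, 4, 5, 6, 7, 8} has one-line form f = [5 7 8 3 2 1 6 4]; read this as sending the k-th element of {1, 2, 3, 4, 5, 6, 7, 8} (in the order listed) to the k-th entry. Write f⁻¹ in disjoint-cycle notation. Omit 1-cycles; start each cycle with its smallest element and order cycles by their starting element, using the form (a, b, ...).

First write f in disjoint cycles: (1, 5, 2, 7, 6)(3, 8, 4).
The inverse reverses every cycle; in canonical form, f⁻¹ = (1, 6, 7, 2, 5)(3, 4, 8).

(1, 6, 7, 2, 5)(3, 4, 8)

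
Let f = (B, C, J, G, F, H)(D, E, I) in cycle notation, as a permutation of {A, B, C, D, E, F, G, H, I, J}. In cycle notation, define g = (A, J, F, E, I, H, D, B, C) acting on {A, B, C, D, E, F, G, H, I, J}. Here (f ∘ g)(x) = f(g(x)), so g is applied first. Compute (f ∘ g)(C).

g(C) = A, then f(A) = A; composing gives (f ∘ g)(C) = A.

A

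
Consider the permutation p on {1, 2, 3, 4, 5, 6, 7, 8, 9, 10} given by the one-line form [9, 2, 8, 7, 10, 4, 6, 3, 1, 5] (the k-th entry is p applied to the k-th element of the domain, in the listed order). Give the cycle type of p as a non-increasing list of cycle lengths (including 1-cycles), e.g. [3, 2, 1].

The disjoint cycles are (1, 9)(2)(3, 8)(4, 7, 6)(5, 10), with lengths 3, 2, 2, 2, 1 in non-increasing order.

[3, 2, 2, 2, 1]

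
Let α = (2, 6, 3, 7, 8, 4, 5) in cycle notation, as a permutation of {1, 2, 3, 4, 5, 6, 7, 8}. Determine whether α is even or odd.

The cycle lengths are 7, 1.
A cycle of length ℓ contributes ℓ−1 transpositions, so α is a product of 6 transpositions — even.

even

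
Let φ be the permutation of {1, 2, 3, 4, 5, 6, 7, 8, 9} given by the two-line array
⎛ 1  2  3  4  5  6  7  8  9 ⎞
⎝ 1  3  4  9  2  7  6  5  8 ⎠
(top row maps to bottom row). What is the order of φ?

6

The disjoint-cycle form of φ has cycle lengths 6, 2, 1.
The order of φ is the least common multiple of its cycle lengths: lcm(6, 2) = 6.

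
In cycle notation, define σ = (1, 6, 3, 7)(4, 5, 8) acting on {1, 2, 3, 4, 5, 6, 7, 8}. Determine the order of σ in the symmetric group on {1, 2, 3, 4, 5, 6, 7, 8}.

The cycle type of σ is (4, 3, 1).
The order of σ is the least common multiple of its cycle lengths: lcm(4, 3) = 12.

12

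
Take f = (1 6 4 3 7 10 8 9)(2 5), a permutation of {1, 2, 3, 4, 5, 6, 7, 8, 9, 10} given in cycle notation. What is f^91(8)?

6

8 lies in the 8-cycle (1 6 4 3 7 10 8 9).
Since the cycle has length 8, f^91 acts on it the same as f^3 (91 mod 8 = 3).
Advancing 3 steps from 8: 8 → 9 → 1 → 6.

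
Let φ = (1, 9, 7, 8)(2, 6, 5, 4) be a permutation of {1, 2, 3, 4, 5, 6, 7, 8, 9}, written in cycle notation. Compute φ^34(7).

1

7 lies in the 4-cycle (1, 9, 7, 8).
Since the cycle has length 4, φ^34 acts on it the same as φ^2 (34 mod 4 = 2).
Advancing 2 steps from 7: 7 → 8 → 1.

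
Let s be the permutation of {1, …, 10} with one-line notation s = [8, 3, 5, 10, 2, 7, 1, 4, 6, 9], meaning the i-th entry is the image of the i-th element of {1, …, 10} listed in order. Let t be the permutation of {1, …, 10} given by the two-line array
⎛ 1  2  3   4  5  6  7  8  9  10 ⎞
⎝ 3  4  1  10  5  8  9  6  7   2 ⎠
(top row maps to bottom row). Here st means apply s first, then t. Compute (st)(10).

7

s(10) = 9, then t(9) = 7; composing gives (st)(10) = 7.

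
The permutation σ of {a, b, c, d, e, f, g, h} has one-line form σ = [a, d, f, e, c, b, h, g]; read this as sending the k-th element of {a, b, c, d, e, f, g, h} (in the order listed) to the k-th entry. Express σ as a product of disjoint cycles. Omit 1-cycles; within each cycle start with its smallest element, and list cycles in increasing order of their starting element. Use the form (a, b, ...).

From b: b → d → e → c → f → b, closing the cycle (b, d, e, c, f).
Continuing from each remaining unvisited element yields (b, d, e, c, f)(g, h).

(b, d, e, c, f)(g, h)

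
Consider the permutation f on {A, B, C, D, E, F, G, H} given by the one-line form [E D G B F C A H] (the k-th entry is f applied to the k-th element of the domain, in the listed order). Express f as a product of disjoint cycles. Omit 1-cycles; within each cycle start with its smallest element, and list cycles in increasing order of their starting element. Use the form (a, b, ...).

From A: A → E → F → C → G → A, closing the cycle (A, E, F, C, G).
Repeating from the next unused element and collecting all non-trivial cycles gives (A, E, F, C, G)(B, D).

(A, E, F, C, G)(B, D)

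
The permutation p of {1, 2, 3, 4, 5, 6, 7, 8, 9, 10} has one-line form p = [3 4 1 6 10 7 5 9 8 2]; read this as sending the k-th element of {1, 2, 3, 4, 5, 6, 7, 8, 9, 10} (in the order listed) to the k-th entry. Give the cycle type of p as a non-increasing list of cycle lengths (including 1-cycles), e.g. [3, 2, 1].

The disjoint cycles are (1 3)(2 4 6 7 5 10)(8 9), with lengths 6, 2, 2 in non-increasing order.

[6, 2, 2]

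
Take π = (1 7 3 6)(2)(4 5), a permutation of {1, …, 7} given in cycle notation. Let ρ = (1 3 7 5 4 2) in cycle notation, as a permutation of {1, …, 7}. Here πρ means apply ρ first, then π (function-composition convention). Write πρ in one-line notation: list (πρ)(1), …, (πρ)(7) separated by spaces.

6 7 3 2 5 1 4

Chase each element through ρ then π: 1 → 3 → 6; 2 → 1 → 7; 3 → 7 → 3; 4 → 2 → 2; 5 → 4 → 5; 6 → 6 → 1; 7 → 5 → 4.
Collecting the images, πρ = [6 7 3 2 5 1 4].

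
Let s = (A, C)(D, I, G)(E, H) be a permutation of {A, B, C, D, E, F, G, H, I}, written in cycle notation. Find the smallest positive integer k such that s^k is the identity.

The cycle type of s is (3, 2, 2, 1, 1).
The order is lcm(3, 2, 2) = 6.

6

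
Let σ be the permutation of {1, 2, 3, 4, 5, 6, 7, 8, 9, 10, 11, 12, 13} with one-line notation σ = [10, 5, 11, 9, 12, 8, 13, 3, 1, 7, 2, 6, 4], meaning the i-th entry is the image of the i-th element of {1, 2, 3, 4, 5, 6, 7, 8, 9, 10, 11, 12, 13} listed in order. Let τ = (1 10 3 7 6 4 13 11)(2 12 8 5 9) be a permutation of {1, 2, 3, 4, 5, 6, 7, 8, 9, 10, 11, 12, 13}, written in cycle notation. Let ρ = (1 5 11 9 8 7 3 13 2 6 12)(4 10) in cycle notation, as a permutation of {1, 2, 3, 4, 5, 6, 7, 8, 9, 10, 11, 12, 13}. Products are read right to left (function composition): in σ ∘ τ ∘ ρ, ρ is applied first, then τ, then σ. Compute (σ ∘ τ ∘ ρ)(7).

13

Apply the permutations in order: ρ(7) = 3, then τ(3) = 7, then σ(7) = 13. So (σ ∘ τ ∘ ρ)(7) = 13.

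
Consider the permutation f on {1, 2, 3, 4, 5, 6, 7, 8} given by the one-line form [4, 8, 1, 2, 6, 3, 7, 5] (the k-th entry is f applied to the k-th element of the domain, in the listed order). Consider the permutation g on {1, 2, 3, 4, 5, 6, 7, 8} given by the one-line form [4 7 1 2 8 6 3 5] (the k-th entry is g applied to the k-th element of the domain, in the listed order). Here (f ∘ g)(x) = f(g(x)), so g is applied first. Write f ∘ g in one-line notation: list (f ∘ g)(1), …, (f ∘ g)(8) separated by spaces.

2 7 4 8 5 3 1 6

For each element, apply g then f: 1 → 4 → 2; 2 → 7 → 7; 3 → 1 → 4; 4 → 2 → 8; 5 → 8 → 5; 6 → 6 → 3; 7 → 3 → 1; 8 → 5 → 6.
Collecting the images, f ∘ g = [2 7 4 8 5 3 1 6].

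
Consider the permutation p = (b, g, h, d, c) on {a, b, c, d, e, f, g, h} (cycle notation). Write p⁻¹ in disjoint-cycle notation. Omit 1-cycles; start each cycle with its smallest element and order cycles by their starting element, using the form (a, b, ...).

(b, c, d, h, g)

If p sends a → b within a cycle, p⁻¹ sends b → a; equivalently, reverse each cycle.
After reversing and putting each cycle's least element first, p⁻¹ = (b, c, d, h, g).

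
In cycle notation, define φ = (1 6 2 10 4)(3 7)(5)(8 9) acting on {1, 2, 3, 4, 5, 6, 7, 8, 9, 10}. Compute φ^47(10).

10 lies in the 5-cycle (1 6 2 10 4).
On a 5-cycle, φ^5 is the identity, so φ^47 = φ^2 there (47 ≡ 2 mod 5).
Stepping 2 places around the cycle: 10 → 4 → 1.

1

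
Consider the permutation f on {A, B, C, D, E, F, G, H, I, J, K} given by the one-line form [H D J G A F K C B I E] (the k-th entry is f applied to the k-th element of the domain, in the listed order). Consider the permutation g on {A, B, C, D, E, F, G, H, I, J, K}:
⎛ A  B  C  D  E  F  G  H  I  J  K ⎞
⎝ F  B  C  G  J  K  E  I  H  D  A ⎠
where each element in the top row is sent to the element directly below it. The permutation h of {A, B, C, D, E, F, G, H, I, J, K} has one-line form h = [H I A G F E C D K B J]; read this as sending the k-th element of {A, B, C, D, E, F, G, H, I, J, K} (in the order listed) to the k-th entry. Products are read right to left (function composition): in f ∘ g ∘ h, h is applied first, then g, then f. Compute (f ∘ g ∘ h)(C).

F

Apply the permutations in order: h(C) = A, then g(A) = F, then f(F) = F. So (f ∘ g ∘ h)(C) = F.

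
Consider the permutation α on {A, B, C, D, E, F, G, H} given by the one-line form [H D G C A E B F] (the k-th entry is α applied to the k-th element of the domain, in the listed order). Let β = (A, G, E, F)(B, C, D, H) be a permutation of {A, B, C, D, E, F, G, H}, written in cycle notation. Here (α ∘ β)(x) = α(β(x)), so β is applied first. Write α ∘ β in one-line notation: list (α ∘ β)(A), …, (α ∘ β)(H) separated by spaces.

B G C F E H A D

(α ∘ β)(x) = α(β(x)). Computing each image: α(β(A)) = α(G) = B, α(β(B)) = α(C) = G, α(β(C)) = α(D) = C, α(β(D)) = α(H) = F, α(β(E)) = α(F) = E, α(β(F)) = α(A) = H, α(β(G)) = α(E) = A, α(β(H)) = α(B) = D.
Hence α ∘ β = [B G C F E H A D].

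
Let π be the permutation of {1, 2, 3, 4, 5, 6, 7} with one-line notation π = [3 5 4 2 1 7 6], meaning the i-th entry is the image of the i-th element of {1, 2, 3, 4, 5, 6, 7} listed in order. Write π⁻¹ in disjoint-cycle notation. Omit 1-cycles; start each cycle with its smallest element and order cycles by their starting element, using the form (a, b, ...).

(1, 5, 2, 4, 3)(6, 7)

First write π in disjoint cycles: (1, 3, 4, 2, 5)(6, 7).
Reversing each cycle (and rotating so the smallest element leads) gives π⁻¹ = (1, 5, 2, 4, 3)(6, 7).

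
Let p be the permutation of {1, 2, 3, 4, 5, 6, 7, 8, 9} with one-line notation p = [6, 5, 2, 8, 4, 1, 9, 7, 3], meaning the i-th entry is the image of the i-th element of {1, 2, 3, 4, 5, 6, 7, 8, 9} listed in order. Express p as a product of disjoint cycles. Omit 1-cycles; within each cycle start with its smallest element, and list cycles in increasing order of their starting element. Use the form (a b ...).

(1 6)(2 5 4 8 7 9 3)

Start at 1 and follow images: 1 → 6 → 1, giving the cycle (1 6).
Repeating from the next unused element and collecting all non-trivial cycles gives (1 6)(2 5 4 8 7 9 3).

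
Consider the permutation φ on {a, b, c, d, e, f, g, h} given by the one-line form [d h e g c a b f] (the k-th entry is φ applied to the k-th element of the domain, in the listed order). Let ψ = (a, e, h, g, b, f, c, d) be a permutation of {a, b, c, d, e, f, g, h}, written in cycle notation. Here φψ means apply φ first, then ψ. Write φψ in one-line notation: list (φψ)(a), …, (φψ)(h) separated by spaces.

For each element, apply φ then ψ: a → d → a; b → h → g; c → e → h; d → g → b; e → c → d; f → a → e; g → b → f; h → f → c.
Collecting the images, φψ = [a g h b d e f c].

a g h b d e f c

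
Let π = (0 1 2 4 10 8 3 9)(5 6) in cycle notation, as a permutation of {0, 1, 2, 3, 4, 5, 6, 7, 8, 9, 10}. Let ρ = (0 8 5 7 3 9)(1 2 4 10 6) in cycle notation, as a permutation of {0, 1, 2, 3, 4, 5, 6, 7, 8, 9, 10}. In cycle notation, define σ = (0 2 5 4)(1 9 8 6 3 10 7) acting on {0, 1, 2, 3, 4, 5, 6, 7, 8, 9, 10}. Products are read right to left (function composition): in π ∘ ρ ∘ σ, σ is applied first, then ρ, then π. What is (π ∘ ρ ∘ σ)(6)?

(π ∘ ρ ∘ σ)(6) = π(ρ(σ(6))). σ(6) = 3, then ρ(3) = 9, then π(9) = 0, so the result is 0.

0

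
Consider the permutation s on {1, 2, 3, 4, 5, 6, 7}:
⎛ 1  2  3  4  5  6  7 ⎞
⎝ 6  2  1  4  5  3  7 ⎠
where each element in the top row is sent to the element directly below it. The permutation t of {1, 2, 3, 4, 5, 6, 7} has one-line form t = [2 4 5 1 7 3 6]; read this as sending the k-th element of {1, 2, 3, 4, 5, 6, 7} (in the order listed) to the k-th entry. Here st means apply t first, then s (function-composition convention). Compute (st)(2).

4

(st)(2) = s(t(2)). t(2) = 4, then s(4) = 4. So (st)(2) = 4.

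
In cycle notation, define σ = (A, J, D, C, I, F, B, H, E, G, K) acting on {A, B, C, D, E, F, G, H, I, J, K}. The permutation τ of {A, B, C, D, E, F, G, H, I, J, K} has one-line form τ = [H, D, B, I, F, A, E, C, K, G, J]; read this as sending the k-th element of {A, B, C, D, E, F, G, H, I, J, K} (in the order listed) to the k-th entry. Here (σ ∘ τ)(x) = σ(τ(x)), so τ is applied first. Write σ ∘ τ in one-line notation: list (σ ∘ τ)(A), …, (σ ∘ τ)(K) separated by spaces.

E C H F B J G I A K D

For each element, apply τ then σ: A → H → E; B → D → C; C → B → H; D → I → F; E → F → B; F → A → J; G → E → G; H → C → I; I → K → A; J → G → K; K → J → D.
So σ ∘ τ in one-line form is E C H F B J G I A K D.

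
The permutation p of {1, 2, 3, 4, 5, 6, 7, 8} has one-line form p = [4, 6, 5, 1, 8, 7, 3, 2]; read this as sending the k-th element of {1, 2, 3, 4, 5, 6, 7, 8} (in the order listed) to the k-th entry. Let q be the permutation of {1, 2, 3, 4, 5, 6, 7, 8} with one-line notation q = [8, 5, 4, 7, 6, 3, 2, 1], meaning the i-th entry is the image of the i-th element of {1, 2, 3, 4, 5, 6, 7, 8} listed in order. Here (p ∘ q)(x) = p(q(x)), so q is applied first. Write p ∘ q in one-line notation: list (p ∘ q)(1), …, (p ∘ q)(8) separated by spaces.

2 8 1 3 7 5 6 4

Chase each element through q then p: 1 → 8 → 2; 2 → 5 → 8; 3 → 4 → 1; 4 → 7 → 3; 5 → 6 → 7; 6 → 3 → 5; 7 → 2 → 6; 8 → 1 → 4.
So p ∘ q in one-line form is 2 8 1 3 7 5 6 4.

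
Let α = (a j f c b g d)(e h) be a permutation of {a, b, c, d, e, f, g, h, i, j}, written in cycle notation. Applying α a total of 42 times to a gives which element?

a

a lies in the 7-cycle (a j f c b g d).
Since the cycle has length 7, α^42 acts on it the same as α^0 (42 mod 7 = 0).
So α^42(a) = a.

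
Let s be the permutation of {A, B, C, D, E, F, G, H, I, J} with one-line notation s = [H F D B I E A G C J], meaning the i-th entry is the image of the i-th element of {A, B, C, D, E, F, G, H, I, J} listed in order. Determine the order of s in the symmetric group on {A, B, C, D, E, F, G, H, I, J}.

6

The disjoint-cycle form of s has cycle lengths 6, 3, 1.
The order is lcm(6, 3) = 6.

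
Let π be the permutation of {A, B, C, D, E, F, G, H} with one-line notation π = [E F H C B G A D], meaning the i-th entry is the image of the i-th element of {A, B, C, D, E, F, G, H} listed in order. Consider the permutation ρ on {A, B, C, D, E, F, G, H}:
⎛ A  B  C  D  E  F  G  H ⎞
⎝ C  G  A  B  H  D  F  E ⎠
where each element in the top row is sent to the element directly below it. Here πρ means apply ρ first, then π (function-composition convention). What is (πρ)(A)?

H

ρ(A) = C, then π(C) = H; composing gives (πρ)(A) = H.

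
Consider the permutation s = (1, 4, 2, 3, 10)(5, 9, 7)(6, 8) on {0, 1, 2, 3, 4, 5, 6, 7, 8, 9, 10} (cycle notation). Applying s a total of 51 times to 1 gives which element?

1 lies in the 5-cycle (1, 4, 2, 3, 10).
Powers repeat with period 5 on this cycle, and 51 mod 5 = 1, so s^51(1) = s^1(1).
Advancing 1 step from 1: 1 → 4.

4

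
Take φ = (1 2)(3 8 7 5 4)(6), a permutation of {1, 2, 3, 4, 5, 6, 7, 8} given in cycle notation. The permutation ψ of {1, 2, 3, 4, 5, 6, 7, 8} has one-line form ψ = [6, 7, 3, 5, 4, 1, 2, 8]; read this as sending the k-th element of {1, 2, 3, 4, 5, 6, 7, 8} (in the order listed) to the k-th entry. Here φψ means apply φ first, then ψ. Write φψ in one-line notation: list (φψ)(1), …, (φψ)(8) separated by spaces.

(φψ)(x) = ψ(φ(x)). Computing each image: ψ(φ(1)) = ψ(2) = 7, ψ(φ(2)) = ψ(1) = 6, ψ(φ(3)) = ψ(8) = 8, ψ(φ(4)) = ψ(3) = 3, ψ(φ(5)) = ψ(4) = 5, ψ(φ(6)) = ψ(6) = 1, ψ(φ(7)) = ψ(5) = 4, ψ(φ(8)) = ψ(7) = 2.
Hence φψ = [7 6 8 3 5 1 4 2].

7 6 8 3 5 1 4 2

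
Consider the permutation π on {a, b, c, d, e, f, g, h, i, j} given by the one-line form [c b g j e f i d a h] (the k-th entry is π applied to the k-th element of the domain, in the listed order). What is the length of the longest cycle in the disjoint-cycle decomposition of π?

4

Decomposing into disjoint cycles gives (a, c, g, i)(d, j, h); the longest has length 4.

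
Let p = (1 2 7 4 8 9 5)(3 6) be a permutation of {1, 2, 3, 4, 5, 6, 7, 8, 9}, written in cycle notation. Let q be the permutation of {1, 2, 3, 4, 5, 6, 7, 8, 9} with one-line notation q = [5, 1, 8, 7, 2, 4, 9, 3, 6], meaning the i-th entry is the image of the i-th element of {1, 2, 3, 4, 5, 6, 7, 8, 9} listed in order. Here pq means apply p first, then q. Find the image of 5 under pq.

p(5) = 1, then q(1) = 5; composing gives (pq)(5) = 5.

5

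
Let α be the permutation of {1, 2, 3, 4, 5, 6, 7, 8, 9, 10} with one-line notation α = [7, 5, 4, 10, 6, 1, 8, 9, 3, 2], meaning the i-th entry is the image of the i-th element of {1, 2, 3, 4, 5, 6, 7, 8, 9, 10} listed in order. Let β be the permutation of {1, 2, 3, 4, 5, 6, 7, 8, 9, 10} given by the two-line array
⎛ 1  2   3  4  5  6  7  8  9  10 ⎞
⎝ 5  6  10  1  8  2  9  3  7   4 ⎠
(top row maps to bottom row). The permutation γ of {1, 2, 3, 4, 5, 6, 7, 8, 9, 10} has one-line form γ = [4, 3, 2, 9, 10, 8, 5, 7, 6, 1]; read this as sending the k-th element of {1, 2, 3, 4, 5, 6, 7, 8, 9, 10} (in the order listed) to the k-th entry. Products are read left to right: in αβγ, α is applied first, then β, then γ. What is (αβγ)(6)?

Chase 6: α(6) = 1; β(1) = 5; γ(5) = 10. Hence (αβγ)(6) = 10.

10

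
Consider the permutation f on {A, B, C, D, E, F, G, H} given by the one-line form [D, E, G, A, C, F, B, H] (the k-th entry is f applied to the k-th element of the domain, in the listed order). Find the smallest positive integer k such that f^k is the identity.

The disjoint-cycle form of f has cycle lengths 4, 2, 1, 1.
The order is lcm(4, 2) = 4.

4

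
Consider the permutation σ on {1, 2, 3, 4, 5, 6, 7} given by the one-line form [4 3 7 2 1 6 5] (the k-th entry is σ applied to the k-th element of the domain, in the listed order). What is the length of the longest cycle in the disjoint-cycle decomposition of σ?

6

Decomposing into disjoint cycles gives (1 4 2 3 7 5); the longest has length 6.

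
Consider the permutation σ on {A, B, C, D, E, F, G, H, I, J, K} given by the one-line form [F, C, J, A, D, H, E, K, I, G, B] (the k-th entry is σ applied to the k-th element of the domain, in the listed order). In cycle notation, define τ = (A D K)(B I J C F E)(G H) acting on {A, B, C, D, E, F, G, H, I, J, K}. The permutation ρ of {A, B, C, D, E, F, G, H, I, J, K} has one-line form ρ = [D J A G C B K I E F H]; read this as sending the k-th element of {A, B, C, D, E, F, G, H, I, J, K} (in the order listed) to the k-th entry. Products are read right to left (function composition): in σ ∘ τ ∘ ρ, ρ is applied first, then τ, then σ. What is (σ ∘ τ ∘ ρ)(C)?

A

Apply the permutations in order: ρ(C) = A, then τ(A) = D, then σ(D) = A. So (σ ∘ τ ∘ ρ)(C) = A.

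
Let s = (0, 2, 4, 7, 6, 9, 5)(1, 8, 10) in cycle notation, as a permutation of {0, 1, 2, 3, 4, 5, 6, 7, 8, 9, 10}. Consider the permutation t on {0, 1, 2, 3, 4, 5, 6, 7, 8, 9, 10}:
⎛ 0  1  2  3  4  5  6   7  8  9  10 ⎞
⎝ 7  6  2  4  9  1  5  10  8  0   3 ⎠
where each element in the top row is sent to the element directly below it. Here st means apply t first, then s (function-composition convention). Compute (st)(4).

5

t(4) = 9, then s(9) = 5; composing gives (st)(4) = 5.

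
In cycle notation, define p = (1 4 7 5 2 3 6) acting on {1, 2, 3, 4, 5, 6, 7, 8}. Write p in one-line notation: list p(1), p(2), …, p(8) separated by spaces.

4 3 6 7 2 1 5 8

Each element maps to the next entry in its cycle (wrapping to the front): 1→4, 2→3, 3→6, 4→7, 5→2, 6→1, 7→5, 8→8.
Listing these in domain order gives 4 3 6 7 2 1 5 8.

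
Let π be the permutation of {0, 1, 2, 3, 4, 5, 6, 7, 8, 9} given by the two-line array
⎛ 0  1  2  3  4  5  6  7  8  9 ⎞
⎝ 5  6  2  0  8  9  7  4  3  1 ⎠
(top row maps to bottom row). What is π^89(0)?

3

Tracing 0 → 5 → … returns to 0 after 9 steps, so 0 lies in a 9-cycle (0 5 9 1 6 7 4 8 3).
Powers repeat with period 9 on this cycle, and 89 mod 9 = 8, so π^89(0) = π^8(0).
Advancing 8 steps from 0: 0 → 5 → 9 → 1 → 6 → 7 → 4 → 8 → 3.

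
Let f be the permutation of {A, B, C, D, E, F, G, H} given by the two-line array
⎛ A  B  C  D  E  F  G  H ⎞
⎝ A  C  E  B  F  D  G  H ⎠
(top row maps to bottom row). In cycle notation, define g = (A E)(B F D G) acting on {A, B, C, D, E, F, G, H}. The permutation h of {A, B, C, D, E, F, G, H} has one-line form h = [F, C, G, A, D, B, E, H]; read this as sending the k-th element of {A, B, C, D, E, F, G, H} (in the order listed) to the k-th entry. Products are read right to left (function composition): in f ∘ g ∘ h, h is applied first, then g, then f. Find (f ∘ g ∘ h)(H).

H

Chase H: h(H) = H; g(H) = H; f(H) = H. Hence (f ∘ g ∘ h)(H) = H.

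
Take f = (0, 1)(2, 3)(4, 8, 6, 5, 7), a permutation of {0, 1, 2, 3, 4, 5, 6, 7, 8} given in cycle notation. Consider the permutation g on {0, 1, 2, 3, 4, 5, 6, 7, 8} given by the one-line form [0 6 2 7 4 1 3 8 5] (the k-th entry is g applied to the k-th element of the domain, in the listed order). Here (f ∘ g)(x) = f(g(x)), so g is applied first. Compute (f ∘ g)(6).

2

(f ∘ g)(6) = f(g(6)). g(6) = 3, then f(3) = 2. So (f ∘ g)(6) = 2.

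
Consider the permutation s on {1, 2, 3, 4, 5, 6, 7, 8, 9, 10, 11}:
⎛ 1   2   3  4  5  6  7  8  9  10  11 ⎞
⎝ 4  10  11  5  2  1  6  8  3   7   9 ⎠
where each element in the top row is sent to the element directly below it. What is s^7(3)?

Tracing 3 → 11 → … returns to 3 after 3 steps, so 3 lies in a 3-cycle (3 11 9).
On a 3-cycle, s^3 is the identity, so s^7 = s^1 there (7 ≡ 1 mod 3).
Stepping 1 place around the cycle: 3 → 11.

11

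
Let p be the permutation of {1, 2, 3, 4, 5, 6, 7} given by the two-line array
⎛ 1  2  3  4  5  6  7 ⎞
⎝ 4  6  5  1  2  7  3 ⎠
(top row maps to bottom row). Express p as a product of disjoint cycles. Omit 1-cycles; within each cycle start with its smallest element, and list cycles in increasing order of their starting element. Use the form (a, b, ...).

(1, 4)(2, 6, 7, 3, 5)

Start at 1 and follow images: 1 → 4 → 1, giving the cycle (1, 4).
Repeating from the next unused element and collecting all non-trivial cycles gives (1, 4)(2, 6, 7, 3, 5).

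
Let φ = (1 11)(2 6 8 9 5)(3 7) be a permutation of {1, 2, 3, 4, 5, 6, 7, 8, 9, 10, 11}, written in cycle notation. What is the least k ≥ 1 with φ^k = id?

The cycle type of φ is (5, 2, 2, 1, 1).
The order is lcm(5, 2, 2) = 10.

10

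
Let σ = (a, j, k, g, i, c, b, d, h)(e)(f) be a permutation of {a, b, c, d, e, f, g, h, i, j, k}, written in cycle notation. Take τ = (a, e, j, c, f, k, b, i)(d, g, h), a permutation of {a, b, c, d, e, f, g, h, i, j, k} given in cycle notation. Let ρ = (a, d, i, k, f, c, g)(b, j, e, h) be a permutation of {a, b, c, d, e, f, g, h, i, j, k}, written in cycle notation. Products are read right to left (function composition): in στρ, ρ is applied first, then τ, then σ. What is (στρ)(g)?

Apply the permutations in order: ρ(g) = a, then τ(a) = e, then σ(e) = e. So (στρ)(g) = e.

e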